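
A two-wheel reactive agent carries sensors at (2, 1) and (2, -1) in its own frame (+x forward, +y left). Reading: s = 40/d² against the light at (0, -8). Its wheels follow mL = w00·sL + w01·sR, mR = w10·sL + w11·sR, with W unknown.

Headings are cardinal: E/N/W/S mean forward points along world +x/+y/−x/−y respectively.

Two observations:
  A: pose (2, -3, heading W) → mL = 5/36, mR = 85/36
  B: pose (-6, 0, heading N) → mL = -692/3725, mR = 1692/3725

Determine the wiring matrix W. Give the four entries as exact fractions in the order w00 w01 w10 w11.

1/2 -1 1/2 1

obs A: pose=(2,-3,W) → sL=5/2, sR=10/9, mL=5/36, mR=85/36
obs B: pose=(-6,0,N) → sL=40/149, sR=8/25, mL=-692/3725, mR=1692/3725
sensor matrix S = [[5/2, 10/9], [40/149, 8/25]]; det S = 3364/6705
solve [mL_A; mL_B] = S·[w00; w01] and [mR_A; mR_B] = S·[w10; w11]:
  w00 = 1/2, w01 = -1, w10 = 1/2, w11 = 1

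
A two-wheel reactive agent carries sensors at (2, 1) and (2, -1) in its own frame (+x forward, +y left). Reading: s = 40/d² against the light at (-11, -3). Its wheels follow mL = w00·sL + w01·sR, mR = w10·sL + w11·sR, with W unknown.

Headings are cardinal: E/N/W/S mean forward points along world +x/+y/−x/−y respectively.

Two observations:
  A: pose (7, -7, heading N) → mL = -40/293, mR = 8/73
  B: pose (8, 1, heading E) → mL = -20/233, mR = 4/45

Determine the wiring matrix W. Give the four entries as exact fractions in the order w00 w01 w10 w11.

-1 0 0 1

obs A: pose=(7,-7,N) → sL=40/293, sR=8/73, mL=-40/293, mR=8/73
obs B: pose=(8,1,E) → sL=20/233, sR=4/45, mL=-20/233, mR=4/45
sensor matrix S = [[40/293, 8/73], [20/233, 4/45]]; det S = 122368/44852733
solve [mL_A; mL_B] = S·[w00; w01] and [mR_A; mR_B] = S·[w10; w11]:
  w00 = -1, w01 = 0, w10 = 0, w11 = 1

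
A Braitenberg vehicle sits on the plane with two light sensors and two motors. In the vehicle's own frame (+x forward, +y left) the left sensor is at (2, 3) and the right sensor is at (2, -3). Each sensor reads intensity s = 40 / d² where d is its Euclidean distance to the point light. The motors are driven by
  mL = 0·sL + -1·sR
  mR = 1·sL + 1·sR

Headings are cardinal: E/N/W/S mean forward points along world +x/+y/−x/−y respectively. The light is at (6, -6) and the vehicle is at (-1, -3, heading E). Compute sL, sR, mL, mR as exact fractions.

left sensor world pos  = (1, 0); dL² = 61
right sensor world pos = (1, -6); dR² = 25
sL = 40/61 = 40/61
sR = 40/25 = 8/5
mL = 0·sL + -1·sR = -8/5
mR = 1·sL + 1·sR = 688/305

40/61 8/5 -8/5 688/305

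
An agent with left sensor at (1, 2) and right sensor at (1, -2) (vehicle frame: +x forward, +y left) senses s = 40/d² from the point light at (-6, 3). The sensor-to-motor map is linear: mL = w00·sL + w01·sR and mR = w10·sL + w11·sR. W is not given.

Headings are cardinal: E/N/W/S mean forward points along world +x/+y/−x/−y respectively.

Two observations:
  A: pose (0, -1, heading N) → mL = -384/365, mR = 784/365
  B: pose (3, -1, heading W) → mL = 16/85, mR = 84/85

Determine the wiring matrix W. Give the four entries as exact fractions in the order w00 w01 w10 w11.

obs A: pose=(0,-1,N) → sL=8/5, sR=40/73, mL=-384/365, mR=784/365
obs B: pose=(3,-1,W) → sL=2/5, sR=10/17, mL=16/85, mR=84/85
sensor matrix S = [[8/5, 40/73], [2/5, 10/17]]; det S = 896/1241
solve [mL_A; mL_B] = S·[w00; w01] and [mR_A; mR_B] = S·[w10; w11]:
  w00 = -1, w01 = 1, w10 = 1, w11 = 1

-1 1 1 1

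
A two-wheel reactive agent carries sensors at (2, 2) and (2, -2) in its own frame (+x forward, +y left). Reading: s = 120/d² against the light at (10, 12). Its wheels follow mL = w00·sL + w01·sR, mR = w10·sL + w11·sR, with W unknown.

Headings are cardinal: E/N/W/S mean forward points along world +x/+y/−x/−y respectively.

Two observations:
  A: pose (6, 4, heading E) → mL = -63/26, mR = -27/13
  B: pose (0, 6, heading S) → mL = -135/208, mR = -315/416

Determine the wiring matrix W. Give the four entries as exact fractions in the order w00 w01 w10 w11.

obs A: pose=(6,4,E) → sL=3, sR=15/13, mL=-63/26, mR=-27/13
obs B: pose=(0,6,S) → sL=15/16, sR=15/26, mL=-135/208, mR=-315/416
sensor matrix S = [[3, 15/13], [15/16, 15/26]]; det S = 135/208
solve [mL_A; mL_B] = S·[w00; w01] and [mR_A; mR_B] = S·[w10; w11]:
  w00 = -1, w01 = 1/2, w10 = -1/2, w11 = -1/2

-1 1/2 -1/2 -1/2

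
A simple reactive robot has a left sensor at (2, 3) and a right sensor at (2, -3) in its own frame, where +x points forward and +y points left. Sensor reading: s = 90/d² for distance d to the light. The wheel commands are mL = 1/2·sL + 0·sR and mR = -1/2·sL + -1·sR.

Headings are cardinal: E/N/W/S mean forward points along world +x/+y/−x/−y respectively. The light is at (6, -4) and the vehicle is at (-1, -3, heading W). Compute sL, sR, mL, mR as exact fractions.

18/17 90/97 9/17 -2403/1649

left sensor world pos  = (-3, -6); dL² = 85
right sensor world pos = (-3, 0); dR² = 97
sL = 90/85 = 18/17
sR = 90/97 = 90/97
mL = 1/2·sL + 0·sR = 9/17
mR = -1/2·sL + -1·sR = -2403/1649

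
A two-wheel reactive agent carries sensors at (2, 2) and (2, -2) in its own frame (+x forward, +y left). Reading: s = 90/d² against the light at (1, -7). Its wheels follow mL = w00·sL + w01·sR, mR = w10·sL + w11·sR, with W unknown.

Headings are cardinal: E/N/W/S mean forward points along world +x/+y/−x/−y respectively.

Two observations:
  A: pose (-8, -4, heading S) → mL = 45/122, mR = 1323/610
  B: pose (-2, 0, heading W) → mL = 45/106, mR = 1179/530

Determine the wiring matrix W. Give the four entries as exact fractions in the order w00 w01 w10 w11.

0 1/2 1 1/2

obs A: pose=(-8,-4,S) → sL=9/5, sR=45/61, mL=45/122, mR=1323/610
obs B: pose=(-2,0,W) → sL=9/5, sR=45/53, mL=45/106, mR=1179/530
sensor matrix S = [[9/5, 45/61], [9/5, 45/53]]; det S = 648/3233
solve [mL_A; mL_B] = S·[w00; w01] and [mR_A; mR_B] = S·[w10; w11]:
  w00 = 0, w01 = 1/2, w10 = 1, w11 = 1/2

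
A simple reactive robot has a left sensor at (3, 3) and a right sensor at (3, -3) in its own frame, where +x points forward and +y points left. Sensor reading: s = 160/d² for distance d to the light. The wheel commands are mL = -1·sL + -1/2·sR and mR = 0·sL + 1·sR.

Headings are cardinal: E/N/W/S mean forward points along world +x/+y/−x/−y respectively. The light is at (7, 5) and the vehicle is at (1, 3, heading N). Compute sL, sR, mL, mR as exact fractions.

80/41 16 -408/41 16

left sensor world pos  = (-2, 6); dL² = 82
right sensor world pos = (4, 6); dR² = 10
sL = 160/82 = 80/41
sR = 160/10 = 16
mL = -1·sL + -1/2·sR = -408/41
mR = 0·sL + 1·sR = 16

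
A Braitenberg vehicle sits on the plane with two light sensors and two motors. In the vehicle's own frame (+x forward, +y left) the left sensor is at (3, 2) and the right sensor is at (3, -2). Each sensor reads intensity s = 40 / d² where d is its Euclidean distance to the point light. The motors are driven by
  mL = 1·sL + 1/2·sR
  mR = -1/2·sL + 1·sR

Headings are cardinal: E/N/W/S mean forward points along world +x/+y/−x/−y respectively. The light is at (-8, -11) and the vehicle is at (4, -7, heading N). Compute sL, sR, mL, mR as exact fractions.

40/149 8/49 2556/7301 212/7301

left sensor world pos  = (2, -4); dL² = 149
right sensor world pos = (6, -4); dR² = 245
sL = 40/149 = 40/149
sR = 40/245 = 8/49
mL = 1·sL + 1/2·sR = 2556/7301
mR = -1/2·sL + 1·sR = 212/7301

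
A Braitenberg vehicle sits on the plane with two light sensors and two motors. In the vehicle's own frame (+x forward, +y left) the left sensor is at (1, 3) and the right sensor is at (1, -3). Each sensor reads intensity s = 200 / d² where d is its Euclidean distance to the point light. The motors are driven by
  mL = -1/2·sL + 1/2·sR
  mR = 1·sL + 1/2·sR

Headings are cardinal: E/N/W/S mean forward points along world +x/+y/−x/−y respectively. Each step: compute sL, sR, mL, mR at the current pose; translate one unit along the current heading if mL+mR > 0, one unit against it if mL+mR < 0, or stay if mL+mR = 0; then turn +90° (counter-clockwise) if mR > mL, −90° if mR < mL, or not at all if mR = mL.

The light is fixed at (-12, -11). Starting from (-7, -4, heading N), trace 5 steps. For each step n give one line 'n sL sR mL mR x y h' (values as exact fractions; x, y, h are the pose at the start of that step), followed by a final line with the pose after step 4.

n=0: pose=(-7,-4,N); sL=50/17, sR=25/16; mL=-375/544, mR=2025/544; mL+mR=825/272 → advance +1; mR−mL=75/17 → turn +1·90°
n=1: pose=(-7,-3,W); sL=200/41, sR=200/137; mL=-9600/5617, mR=31500/5617; mL+mR=21900/5617 → advance +1; mR−mL=300/41 → turn +1·90°
n=2: pose=(-8,-3,S); sL=100/49, sR=4; mL=48/49, mR=198/49; mL+mR=246/49 → advance +1; mR−mL=150/49 → turn +1·90°
n=3: pose=(-8,-4,E); sL=8/5, sR=200/41; mL=336/205, mR=828/205; mL+mR=1164/205 → advance +1; mR−mL=12/5 → turn +1·90°
n=4: pose=(-7,-4,N); sL=50/17, sR=25/16; mL=-375/544, mR=2025/544; mL+mR=825/272 → advance +1; mR−mL=75/17 → turn +1·90°

0 50/17 25/16 -375/544 2025/544 -7 -4 N
1 200/41 200/137 -9600/5617 31500/5617 -7 -3 W
2 100/49 4 48/49 198/49 -8 -3 S
3 8/5 200/41 336/205 828/205 -8 -4 E
4 50/17 25/16 -375/544 2025/544 -7 -4 N
final -7 -3 W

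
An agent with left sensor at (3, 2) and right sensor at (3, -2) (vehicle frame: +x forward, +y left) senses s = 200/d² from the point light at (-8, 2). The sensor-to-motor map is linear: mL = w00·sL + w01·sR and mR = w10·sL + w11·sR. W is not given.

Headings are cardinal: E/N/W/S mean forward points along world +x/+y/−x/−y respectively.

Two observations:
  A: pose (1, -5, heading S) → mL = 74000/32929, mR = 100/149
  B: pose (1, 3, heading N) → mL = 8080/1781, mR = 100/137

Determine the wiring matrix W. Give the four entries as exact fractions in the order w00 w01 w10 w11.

obs A: pose=(1,-5,S) → sL=200/221, sR=200/149, mL=74000/32929, mR=100/149
obs B: pose=(1,3,N) → sL=40/13, sR=200/137, mL=8080/1781, mR=100/137
sensor matrix S = [[200/221, 200/149], [40/13, 200/137]]; det S = -12672000/4511273
solve [mL_A; mL_B] = S·[w00; w01] and [mR_A; mR_B] = S·[w10; w11]:
  w00 = 1, w01 = 1, w10 = 0, w11 = 1/2

1 1 0 1/2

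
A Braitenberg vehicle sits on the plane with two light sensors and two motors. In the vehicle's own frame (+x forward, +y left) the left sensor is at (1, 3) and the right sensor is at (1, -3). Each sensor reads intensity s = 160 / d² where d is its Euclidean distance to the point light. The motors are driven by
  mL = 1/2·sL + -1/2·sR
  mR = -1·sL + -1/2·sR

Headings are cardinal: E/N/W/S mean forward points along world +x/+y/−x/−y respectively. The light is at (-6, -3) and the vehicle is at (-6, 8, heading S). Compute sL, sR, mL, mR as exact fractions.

160/109 160/109 0 -240/109

left sensor world pos  = (-3, 7); dL² = 109
right sensor world pos = (-9, 7); dR² = 109
sL = 160/109 = 160/109
sR = 160/109 = 160/109
mL = 1/2·sL + -1/2·sR = 0
mR = -1·sL + -1/2·sR = -240/109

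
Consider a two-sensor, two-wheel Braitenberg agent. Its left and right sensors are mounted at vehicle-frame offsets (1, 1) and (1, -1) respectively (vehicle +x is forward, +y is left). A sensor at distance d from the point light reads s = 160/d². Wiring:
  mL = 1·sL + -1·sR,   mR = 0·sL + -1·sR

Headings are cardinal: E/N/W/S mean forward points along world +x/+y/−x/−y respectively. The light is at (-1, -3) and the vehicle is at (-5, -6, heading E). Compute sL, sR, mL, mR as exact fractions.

left sensor world pos  = (-4, -5); dL² = 13
right sensor world pos = (-4, -7); dR² = 25
sL = 160/13 = 160/13
sR = 160/25 = 32/5
mL = 1·sL + -1·sR = 384/65
mR = 0·sL + -1·sR = -32/5

160/13 32/5 384/65 -32/5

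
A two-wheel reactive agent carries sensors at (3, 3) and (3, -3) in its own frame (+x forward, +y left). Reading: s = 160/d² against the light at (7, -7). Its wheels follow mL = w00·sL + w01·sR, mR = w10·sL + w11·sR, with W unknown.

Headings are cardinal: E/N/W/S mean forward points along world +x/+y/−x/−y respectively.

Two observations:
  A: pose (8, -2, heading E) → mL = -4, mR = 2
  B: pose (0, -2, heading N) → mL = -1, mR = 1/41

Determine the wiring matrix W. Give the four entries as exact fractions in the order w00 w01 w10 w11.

0 -1/2 -1 1/2

obs A: pose=(8,-2,E) → sL=2, sR=8, mL=-4, mR=2
obs B: pose=(0,-2,N) → sL=40/41, sR=2, mL=-1, mR=1/41
sensor matrix S = [[2, 8], [40/41, 2]]; det S = -156/41
solve [mL_A; mL_B] = S·[w00; w01] and [mR_A; mR_B] = S·[w10; w11]:
  w00 = 0, w01 = -1/2, w10 = -1, w11 = 1/2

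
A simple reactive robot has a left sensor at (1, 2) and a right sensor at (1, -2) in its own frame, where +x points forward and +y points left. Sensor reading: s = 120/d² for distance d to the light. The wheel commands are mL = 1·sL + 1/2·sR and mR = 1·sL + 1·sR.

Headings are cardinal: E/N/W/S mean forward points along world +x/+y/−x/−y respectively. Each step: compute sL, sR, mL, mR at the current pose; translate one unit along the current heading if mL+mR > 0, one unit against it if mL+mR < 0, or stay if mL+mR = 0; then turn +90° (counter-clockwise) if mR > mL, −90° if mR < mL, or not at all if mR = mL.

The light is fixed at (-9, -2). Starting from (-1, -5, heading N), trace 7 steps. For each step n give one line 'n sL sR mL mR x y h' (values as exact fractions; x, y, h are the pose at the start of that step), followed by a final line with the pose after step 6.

n=0: pose=(-1,-5,N); sL=3, sR=15/13; mL=93/26, mR=54/13; mL+mR=201/26 → advance +1; mR−mL=15/26 → turn +1·90°
n=1: pose=(-1,-4,W); sL=24/13, sR=120/49; mL=1956/637, mR=2736/637; mL+mR=4692/637 → advance +1; mR−mL=60/49 → turn +1·90°
n=2: pose=(-2,-4,S); sL=4/3, sR=60/17; mL=158/51, mR=248/51; mL+mR=406/51 → advance +1; mR−mL=30/17 → turn +1·90°
n=3: pose=(-2,-5,E); sL=24/13, sR=120/89; mL=2916/1157, mR=3696/1157; mL+mR=6612/1157 → advance +1; mR−mL=60/89 → turn +1·90°
n=4: pose=(-1,-5,N); sL=3, sR=15/13; mL=93/26, mR=54/13; mL+mR=201/26 → advance +1; mR−mL=15/26 → turn +1·90°
n=5: pose=(-1,-4,W); sL=24/13, sR=120/49; mL=1956/637, mR=2736/637; mL+mR=4692/637 → advance +1; mR−mL=60/49 → turn +1·90°
n=6: pose=(-2,-4,S); sL=4/3, sR=60/17; mL=158/51, mR=248/51; mL+mR=406/51 → advance +1; mR−mL=30/17 → turn +1·90°

0 3 15/13 93/26 54/13 -1 -5 N
1 24/13 120/49 1956/637 2736/637 -1 -4 W
2 4/3 60/17 158/51 248/51 -2 -4 S
3 24/13 120/89 2916/1157 3696/1157 -2 -5 E
4 3 15/13 93/26 54/13 -1 -5 N
5 24/13 120/49 1956/637 2736/637 -1 -4 W
6 4/3 60/17 158/51 248/51 -2 -4 S
final -2 -5 E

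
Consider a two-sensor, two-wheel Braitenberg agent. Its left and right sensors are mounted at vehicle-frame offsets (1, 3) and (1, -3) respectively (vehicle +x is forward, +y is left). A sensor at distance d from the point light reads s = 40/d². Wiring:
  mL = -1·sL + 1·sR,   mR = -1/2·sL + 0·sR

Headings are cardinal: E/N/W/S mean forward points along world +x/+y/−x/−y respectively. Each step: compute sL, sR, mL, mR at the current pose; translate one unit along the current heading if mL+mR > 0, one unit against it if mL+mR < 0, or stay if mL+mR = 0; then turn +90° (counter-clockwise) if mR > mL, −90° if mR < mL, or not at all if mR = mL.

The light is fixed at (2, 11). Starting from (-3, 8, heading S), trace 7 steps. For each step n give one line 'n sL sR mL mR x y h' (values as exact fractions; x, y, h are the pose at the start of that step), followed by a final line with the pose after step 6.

0 2 1/2 -3/2 -1 -3 8 S
1 40/17 40/41 -960/697 -20/17 -3 9 E
2 20/41 4 144/41 -10/41 -4 9 N
3 40/29 40/41 -480/1189 -20/29 -4 10 E
4 2 5/13 -21/13 -1 -5 10 S
5 8/9 8/9 0 -4/9 -5 11 E
6 20/13 20/61 -960/793 -10/13 -6 11 S
final -6 12 E

n=0: pose=(-3,8,S); sL=2, sR=1/2; mL=-3/2, mR=-1; mL+mR=-5/2 → advance -1; mR−mL=1/2 → turn +1·90°
n=1: pose=(-3,9,E); sL=40/17, sR=40/41; mL=-960/697, mR=-20/17; mL+mR=-1780/697 → advance -1; mR−mL=140/697 → turn +1·90°
n=2: pose=(-4,9,N); sL=20/41, sR=4; mL=144/41, mR=-10/41; mL+mR=134/41 → advance +1; mR−mL=-154/41 → turn -1·90°
n=3: pose=(-4,10,E); sL=40/29, sR=40/41; mL=-480/1189, mR=-20/29; mL+mR=-1300/1189 → advance -1; mR−mL=-340/1189 → turn -1·90°
n=4: pose=(-5,10,S); sL=2, sR=5/13; mL=-21/13, mR=-1; mL+mR=-34/13 → advance -1; mR−mL=8/13 → turn +1·90°
n=5: pose=(-5,11,E); sL=8/9, sR=8/9; mL=0, mR=-4/9; mL+mR=-4/9 → advance -1; mR−mL=-4/9 → turn -1·90°
n=6: pose=(-6,11,S); sL=20/13, sR=20/61; mL=-960/793, mR=-10/13; mL+mR=-1570/793 → advance -1; mR−mL=350/793 → turn +1·90°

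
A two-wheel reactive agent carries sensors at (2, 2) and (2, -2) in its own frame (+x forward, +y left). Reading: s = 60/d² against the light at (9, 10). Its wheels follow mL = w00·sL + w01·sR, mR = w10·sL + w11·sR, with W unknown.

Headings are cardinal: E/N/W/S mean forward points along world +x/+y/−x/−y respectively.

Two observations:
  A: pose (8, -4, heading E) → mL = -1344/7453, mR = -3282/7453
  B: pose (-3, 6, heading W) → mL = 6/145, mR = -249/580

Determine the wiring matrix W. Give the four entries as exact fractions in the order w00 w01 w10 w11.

obs A: pose=(8,-4,E) → sL=12/29, sR=60/257, mL=-1344/7453, mR=-3282/7453
obs B: pose=(-3,6,W) → sL=15/58, sR=3/10, mL=6/145, mR=-249/580
sensor matrix S = [[12/29, 60/257], [15/58, 3/10]]; det S = 2376/37265
solve [mL_A; mL_B] = S·[w00; w01] and [mR_A; mR_B] = S·[w10; w11]:
  w00 = -1, w01 = 1, w10 = -1/2, w11 = -1

-1 1 -1/2 -1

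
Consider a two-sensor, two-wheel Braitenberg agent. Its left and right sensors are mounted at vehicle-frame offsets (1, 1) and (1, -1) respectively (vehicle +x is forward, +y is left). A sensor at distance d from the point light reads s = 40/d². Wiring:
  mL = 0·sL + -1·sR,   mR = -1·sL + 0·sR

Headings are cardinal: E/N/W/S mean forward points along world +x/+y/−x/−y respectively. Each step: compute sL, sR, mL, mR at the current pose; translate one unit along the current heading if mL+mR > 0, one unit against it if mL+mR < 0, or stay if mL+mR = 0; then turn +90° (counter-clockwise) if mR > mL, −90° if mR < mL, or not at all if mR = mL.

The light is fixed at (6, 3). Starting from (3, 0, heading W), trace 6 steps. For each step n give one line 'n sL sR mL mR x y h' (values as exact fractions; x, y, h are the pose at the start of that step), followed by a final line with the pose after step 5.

n=0: pose=(3,0,W); sL=5/4, sR=2; mL=-2, mR=-5/4; mL+mR=-13/4 → advance -1; mR−mL=3/4 → turn +1·90°
n=1: pose=(4,0,S); sL=40/17, sR=8/5; mL=-8/5, mR=-40/17; mL+mR=-336/85 → advance -1; mR−mL=-64/85 → turn -1·90°
n=2: pose=(4,1,W); sL=20/9, sR=4; mL=-4, mR=-20/9; mL+mR=-56/9 → advance -1; mR−mL=16/9 → turn +1·90°
n=3: pose=(5,1,S); sL=40/9, sR=40/13; mL=-40/13, mR=-40/9; mL+mR=-880/117 → advance -1; mR−mL=-160/117 → turn -1·90°
n=4: pose=(5,2,W); sL=5, sR=10; mL=-10, mR=-5; mL+mR=-15 → advance -1; mR−mL=5 → turn +1·90°
n=5: pose=(6,2,S); sL=8, sR=8; mL=-8, mR=-8; mL+mR=-16 → advance -1; mR−mL=0 → turn +0·90°

0 5/4 2 -2 -5/4 3 0 W
1 40/17 8/5 -8/5 -40/17 4 0 S
2 20/9 4 -4 -20/9 4 1 W
3 40/9 40/13 -40/13 -40/9 5 1 S
4 5 10 -10 -5 5 2 W
5 8 8 -8 -8 6 2 S
final 6 3 S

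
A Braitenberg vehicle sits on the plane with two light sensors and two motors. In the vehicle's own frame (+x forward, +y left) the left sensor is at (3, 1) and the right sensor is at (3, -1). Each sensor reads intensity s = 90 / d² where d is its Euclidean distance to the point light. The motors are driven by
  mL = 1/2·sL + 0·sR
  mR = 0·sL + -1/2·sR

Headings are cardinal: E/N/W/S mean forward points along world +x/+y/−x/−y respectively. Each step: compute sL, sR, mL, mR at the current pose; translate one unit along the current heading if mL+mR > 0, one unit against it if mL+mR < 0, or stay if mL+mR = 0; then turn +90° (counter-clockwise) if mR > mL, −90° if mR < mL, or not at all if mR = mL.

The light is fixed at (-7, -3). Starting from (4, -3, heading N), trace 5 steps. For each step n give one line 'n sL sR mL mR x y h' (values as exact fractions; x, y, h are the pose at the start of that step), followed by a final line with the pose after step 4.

n=0: pose=(4,-3,N); sL=90/109, sR=10/17; mL=45/109, mR=-5/17; mL+mR=220/1853 → advance +1; mR−mL=-1310/1853 → turn -1·90°
n=1: pose=(4,-2,E); sL=9/20, sR=45/98; mL=9/40, mR=-45/196; mL+mR=-9/1960 → advance -1; mR−mL=-891/1960 → turn -1·90°
n=2: pose=(3,-2,S); sL=18/25, sR=18/17; mL=9/25, mR=-9/17; mL+mR=-72/425 → advance -1; mR−mL=-378/425 → turn -1·90°
n=3: pose=(3,-1,W); sL=9/5, sR=45/29; mL=9/10, mR=-45/58; mL+mR=18/145 → advance +1; mR−mL=-243/145 → turn -1·90°
n=4: pose=(2,-1,N); sL=90/89, sR=18/25; mL=45/89, mR=-9/25; mL+mR=324/2225 → advance +1; mR−mL=-1926/2225 → turn -1·90°

0 90/109 10/17 45/109 -5/17 4 -3 N
1 9/20 45/98 9/40 -45/196 4 -2 E
2 18/25 18/17 9/25 -9/17 3 -2 S
3 9/5 45/29 9/10 -45/58 3 -1 W
4 90/89 18/25 45/89 -9/25 2 -1 N
final 2 0 E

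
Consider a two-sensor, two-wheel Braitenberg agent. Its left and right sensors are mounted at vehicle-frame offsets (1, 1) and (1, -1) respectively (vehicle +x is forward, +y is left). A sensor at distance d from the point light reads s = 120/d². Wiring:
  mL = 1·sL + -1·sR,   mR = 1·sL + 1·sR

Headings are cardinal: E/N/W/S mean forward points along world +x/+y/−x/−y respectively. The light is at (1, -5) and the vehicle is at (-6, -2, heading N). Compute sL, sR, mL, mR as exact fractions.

left sensor world pos  = (-7, -1); dL² = 80
right sensor world pos = (-5, -1); dR² = 52
sL = 120/80 = 3/2
sR = 120/52 = 30/13
mL = 1·sL + -1·sR = -21/26
mR = 1·sL + 1·sR = 99/26

3/2 30/13 -21/26 99/26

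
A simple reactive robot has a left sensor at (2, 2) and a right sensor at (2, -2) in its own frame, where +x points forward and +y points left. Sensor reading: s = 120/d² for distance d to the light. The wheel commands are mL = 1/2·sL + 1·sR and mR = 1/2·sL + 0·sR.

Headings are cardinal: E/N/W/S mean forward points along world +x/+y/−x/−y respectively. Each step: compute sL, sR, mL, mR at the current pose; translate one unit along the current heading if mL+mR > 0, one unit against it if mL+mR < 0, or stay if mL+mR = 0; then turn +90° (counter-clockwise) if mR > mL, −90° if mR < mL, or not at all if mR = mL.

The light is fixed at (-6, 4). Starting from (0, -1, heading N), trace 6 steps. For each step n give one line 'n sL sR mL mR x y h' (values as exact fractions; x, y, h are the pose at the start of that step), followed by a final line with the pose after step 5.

0 24/5 120/73 1476/365 12/5 0 -1 N
1 30/17 6/5 177/85 15/17 0 0 E
2 40/39 120/61 5900/2379 20/39 1 0 S
3 60/37 60/17 2730/629 30/37 1 -1 W
4 24/5 120/73 1476/365 12/5 0 -1 N
5 30/17 6/5 177/85 15/17 0 0 E
final 1 0 S

n=0: pose=(0,-1,N); sL=24/5, sR=120/73; mL=1476/365, mR=12/5; mL+mR=2352/365 → advance +1; mR−mL=-120/73 → turn -1·90°
n=1: pose=(0,0,E); sL=30/17, sR=6/5; mL=177/85, mR=15/17; mL+mR=252/85 → advance +1; mR−mL=-6/5 → turn -1·90°
n=2: pose=(1,0,S); sL=40/39, sR=120/61; mL=5900/2379, mR=20/39; mL+mR=7120/2379 → advance +1; mR−mL=-120/61 → turn -1·90°
n=3: pose=(1,-1,W); sL=60/37, sR=60/17; mL=2730/629, mR=30/37; mL+mR=3240/629 → advance +1; mR−mL=-60/17 → turn -1·90°
n=4: pose=(0,-1,N); sL=24/5, sR=120/73; mL=1476/365, mR=12/5; mL+mR=2352/365 → advance +1; mR−mL=-120/73 → turn -1·90°
n=5: pose=(0,0,E); sL=30/17, sR=6/5; mL=177/85, mR=15/17; mL+mR=252/85 → advance +1; mR−mL=-6/5 → turn -1·90°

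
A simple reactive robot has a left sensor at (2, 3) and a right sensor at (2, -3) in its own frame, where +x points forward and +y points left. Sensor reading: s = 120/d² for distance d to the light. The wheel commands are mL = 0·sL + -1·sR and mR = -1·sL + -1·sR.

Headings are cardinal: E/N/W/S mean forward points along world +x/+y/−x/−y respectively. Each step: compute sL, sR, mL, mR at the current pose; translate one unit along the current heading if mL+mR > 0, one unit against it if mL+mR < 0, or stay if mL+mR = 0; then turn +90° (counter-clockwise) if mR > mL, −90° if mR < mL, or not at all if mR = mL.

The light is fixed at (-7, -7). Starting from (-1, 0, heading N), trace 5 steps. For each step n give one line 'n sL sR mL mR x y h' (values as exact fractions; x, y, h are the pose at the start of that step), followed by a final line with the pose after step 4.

0 4/3 20/27 -20/27 -56/27 -1 0 N
1 24/29 120/73 -120/73 -5232/2117 -1 -1 E
2 3/2 6 -6 -15/2 -2 -1 S
3 24/5 120/109 -120/109 -3216/545 -2 0 W
4 4/3 20/27 -20/27 -56/27 -1 0 N
final -1 -1 E

n=0: pose=(-1,0,N); sL=4/3, sR=20/27; mL=-20/27, mR=-56/27; mL+mR=-76/27 → advance -1; mR−mL=-4/3 → turn -1·90°
n=1: pose=(-1,-1,E); sL=24/29, sR=120/73; mL=-120/73, mR=-5232/2117; mL+mR=-8712/2117 → advance -1; mR−mL=-24/29 → turn -1·90°
n=2: pose=(-2,-1,S); sL=3/2, sR=6; mL=-6, mR=-15/2; mL+mR=-27/2 → advance -1; mR−mL=-3/2 → turn -1·90°
n=3: pose=(-2,0,W); sL=24/5, sR=120/109; mL=-120/109, mR=-3216/545; mL+mR=-3816/545 → advance -1; mR−mL=-24/5 → turn -1·90°
n=4: pose=(-1,0,N); sL=4/3, sR=20/27; mL=-20/27, mR=-56/27; mL+mR=-76/27 → advance -1; mR−mL=-4/3 → turn -1·90°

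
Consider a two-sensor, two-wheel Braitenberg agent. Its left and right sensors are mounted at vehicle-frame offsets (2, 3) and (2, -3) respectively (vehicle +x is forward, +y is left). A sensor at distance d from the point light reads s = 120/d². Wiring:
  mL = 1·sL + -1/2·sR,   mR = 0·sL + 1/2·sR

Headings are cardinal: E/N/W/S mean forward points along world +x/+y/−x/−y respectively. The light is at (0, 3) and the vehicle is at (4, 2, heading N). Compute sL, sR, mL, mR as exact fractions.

left sensor world pos  = (1, 4); dL² = 2
right sensor world pos = (7, 4); dR² = 50
sL = 120/2 = 60
sR = 120/50 = 12/5
mL = 1·sL + -1/2·sR = 294/5
mR = 0·sL + 1/2·sR = 6/5

60 12/5 294/5 6/5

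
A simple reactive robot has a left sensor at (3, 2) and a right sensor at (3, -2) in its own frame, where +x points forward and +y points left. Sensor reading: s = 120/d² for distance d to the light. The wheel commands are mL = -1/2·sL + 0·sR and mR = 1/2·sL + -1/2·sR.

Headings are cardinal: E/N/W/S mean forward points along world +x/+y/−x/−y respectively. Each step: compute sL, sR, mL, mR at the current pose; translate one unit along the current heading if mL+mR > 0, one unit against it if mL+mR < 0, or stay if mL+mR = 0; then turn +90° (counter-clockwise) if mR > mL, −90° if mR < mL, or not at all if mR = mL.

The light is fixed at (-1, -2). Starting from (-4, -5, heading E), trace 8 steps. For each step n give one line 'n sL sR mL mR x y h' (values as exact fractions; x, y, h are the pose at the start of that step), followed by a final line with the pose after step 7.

n=0: pose=(-4,-5,E); sL=120, sR=24/5; mL=-60, mR=288/5; mL+mR=-12/5 → advance -1; mR−mL=588/5 → turn +1·90°
n=1: pose=(-5,-5,N); sL=10/3, sR=30; mL=-5/3, mR=-40/3; mL+mR=-15 → advance -1; mR−mL=-35/3 → turn -1·90°
n=2: pose=(-5,-6,E); sL=24, sR=120/37; mL=-12, mR=384/37; mL+mR=-60/37 → advance -1; mR−mL=828/37 → turn +1·90°
n=3: pose=(-6,-6,N); sL=12/5, sR=12; mL=-6/5, mR=-24/5; mL+mR=-6 → advance -1; mR−mL=-18/5 → turn -1·90°
n=4: pose=(-6,-7,E); sL=120/13, sR=120/53; mL=-60/13, mR=2400/689; mL+mR=-60/53 → advance -1; mR−mL=5580/689 → turn +1·90°
n=5: pose=(-7,-7,N); sL=30/17, sR=6; mL=-15/17, mR=-36/17; mL+mR=-3 → advance -1; mR−mL=-21/17 → turn -1·90°
n=6: pose=(-7,-8,E); sL=24/5, sR=120/73; mL=-12/5, mR=576/365; mL+mR=-60/73 → advance -1; mR−mL=1452/365 → turn +1·90°
n=7: pose=(-8,-8,N); sL=4/3, sR=60/17; mL=-2/3, mR=-56/51; mL+mR=-30/17 → advance -1; mR−mL=-22/51 → turn -1·90°

0 120 24/5 -60 288/5 -4 -5 E
1 10/3 30 -5/3 -40/3 -5 -5 N
2 24 120/37 -12 384/37 -5 -6 E
3 12/5 12 -6/5 -24/5 -6 -6 N
4 120/13 120/53 -60/13 2400/689 -6 -7 E
5 30/17 6 -15/17 -36/17 -7 -7 N
6 24/5 120/73 -12/5 576/365 -7 -8 E
7 4/3 60/17 -2/3 -56/51 -8 -8 N
final -8 -9 E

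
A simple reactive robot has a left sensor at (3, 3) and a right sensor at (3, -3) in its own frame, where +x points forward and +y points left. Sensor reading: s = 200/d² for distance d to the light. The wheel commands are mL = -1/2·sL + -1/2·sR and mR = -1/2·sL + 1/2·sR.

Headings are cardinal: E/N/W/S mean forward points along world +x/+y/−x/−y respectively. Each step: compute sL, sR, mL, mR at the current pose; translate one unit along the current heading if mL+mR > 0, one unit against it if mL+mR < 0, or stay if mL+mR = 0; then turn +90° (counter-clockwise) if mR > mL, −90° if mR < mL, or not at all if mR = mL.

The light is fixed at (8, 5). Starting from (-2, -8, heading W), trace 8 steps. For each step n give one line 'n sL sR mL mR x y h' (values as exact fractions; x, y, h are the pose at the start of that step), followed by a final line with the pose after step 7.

0 8/17 200/269 -2776/4573 624/4573 -2 -8 W
1 50/73 1/2 -173/292 -27/292 -1 -8 S
2 200/117 200/261 -1400/1131 -1600/3393 -1 -7 E
3 4/5 20/13 -76/65 24/65 -2 -7 N
4 8/17 200/269 -2776/4573 624/4573 -2 -8 W
5 50/73 1/2 -173/292 -27/292 -1 -8 S
6 200/117 200/261 -1400/1131 -1600/3393 -1 -7 E
7 4/5 20/13 -76/65 24/65 -2 -7 N
final -2 -8 W

n=0: pose=(-2,-8,W); sL=8/17, sR=200/269; mL=-2776/4573, mR=624/4573; mL+mR=-8/17 → advance -1; mR−mL=200/269 → turn +1·90°
n=1: pose=(-1,-8,S); sL=50/73, sR=1/2; mL=-173/292, mR=-27/292; mL+mR=-50/73 → advance -1; mR−mL=1/2 → turn +1·90°
n=2: pose=(-1,-7,E); sL=200/117, sR=200/261; mL=-1400/1131, mR=-1600/3393; mL+mR=-200/117 → advance -1; mR−mL=200/261 → turn +1·90°
n=3: pose=(-2,-7,N); sL=4/5, sR=20/13; mL=-76/65, mR=24/65; mL+mR=-4/5 → advance -1; mR−mL=20/13 → turn +1·90°
n=4: pose=(-2,-8,W); sL=8/17, sR=200/269; mL=-2776/4573, mR=624/4573; mL+mR=-8/17 → advance -1; mR−mL=200/269 → turn +1·90°
n=5: pose=(-1,-8,S); sL=50/73, sR=1/2; mL=-173/292, mR=-27/292; mL+mR=-50/73 → advance -1; mR−mL=1/2 → turn +1·90°
n=6: pose=(-1,-7,E); sL=200/117, sR=200/261; mL=-1400/1131, mR=-1600/3393; mL+mR=-200/117 → advance -1; mR−mL=200/261 → turn +1·90°
n=7: pose=(-2,-7,N); sL=4/5, sR=20/13; mL=-76/65, mR=24/65; mL+mR=-4/5 → advance -1; mR−mL=20/13 → turn +1·90°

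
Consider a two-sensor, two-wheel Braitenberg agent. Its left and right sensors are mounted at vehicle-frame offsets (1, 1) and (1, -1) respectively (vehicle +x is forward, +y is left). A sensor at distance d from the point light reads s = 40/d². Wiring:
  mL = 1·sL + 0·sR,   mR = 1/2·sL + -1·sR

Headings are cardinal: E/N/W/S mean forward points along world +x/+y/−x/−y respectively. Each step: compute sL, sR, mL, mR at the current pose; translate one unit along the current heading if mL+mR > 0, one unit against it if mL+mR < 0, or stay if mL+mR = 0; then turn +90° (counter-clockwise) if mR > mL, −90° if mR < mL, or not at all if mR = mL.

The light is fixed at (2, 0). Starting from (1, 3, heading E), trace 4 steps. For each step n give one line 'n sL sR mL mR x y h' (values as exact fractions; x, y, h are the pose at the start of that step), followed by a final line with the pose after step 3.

n=0: pose=(1,3,E); sL=5/2, sR=10; mL=5/2, mR=-35/4; mL+mR=-25/4 → advance -1; mR−mL=-45/4 → turn -1·90°
n=1: pose=(0,3,S); sL=8, sR=40/13; mL=8, mR=12/13; mL+mR=116/13 → advance +1; mR−mL=-92/13 → turn -1·90°
n=2: pose=(0,2,W); sL=4, sR=20/9; mL=4, mR=-2/9; mL+mR=34/9 → advance +1; mR−mL=-38/9 → turn -1·90°
n=3: pose=(-1,2,N); sL=8/5, sR=40/13; mL=8/5, mR=-148/65; mL+mR=-44/65 → advance -1; mR−mL=-252/65 → turn -1·90°

0 5/2 10 5/2 -35/4 1 3 E
1 8 40/13 8 12/13 0 3 S
2 4 20/9 4 -2/9 0 2 W
3 8/5 40/13 8/5 -148/65 -1 2 N
final -1 1 E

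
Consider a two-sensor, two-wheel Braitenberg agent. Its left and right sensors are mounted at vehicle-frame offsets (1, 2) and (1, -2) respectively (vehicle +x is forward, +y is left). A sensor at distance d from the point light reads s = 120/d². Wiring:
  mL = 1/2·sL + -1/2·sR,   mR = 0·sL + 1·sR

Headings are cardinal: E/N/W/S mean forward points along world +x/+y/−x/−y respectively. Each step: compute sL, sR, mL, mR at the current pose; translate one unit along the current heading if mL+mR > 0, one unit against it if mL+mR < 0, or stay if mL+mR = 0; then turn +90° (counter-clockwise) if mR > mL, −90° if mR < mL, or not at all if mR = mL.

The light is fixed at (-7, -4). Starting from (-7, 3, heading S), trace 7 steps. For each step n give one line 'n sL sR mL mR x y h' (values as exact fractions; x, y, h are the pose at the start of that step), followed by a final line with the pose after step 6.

n=0: pose=(-7,3,S); sL=3, sR=3; mL=0, mR=3; mL+mR=3 → advance +1; mR−mL=3 → turn +1·90°
n=1: pose=(-7,2,E); sL=24/13, sR=120/17; mL=-576/221, mR=120/17; mL+mR=984/221 → advance +1; mR−mL=2136/221 → turn +1·90°
n=2: pose=(-6,2,N); sL=12/5, sR=60/29; mL=24/145, mR=60/29; mL+mR=324/145 → advance +1; mR−mL=276/145 → turn +1·90°
n=3: pose=(-6,3,W); sL=24/5, sR=40/27; mL=224/135, mR=40/27; mL+mR=424/135 → advance +1; mR−mL=-8/45 → turn -1·90°
n=4: pose=(-7,3,N); sL=30/17, sR=30/17; mL=0, mR=30/17; mL+mR=30/17 → advance +1; mR−mL=30/17 → turn +1·90°
n=5: pose=(-7,4,W); sL=120/37, sR=120/101; mL=3840/3737, mR=120/101; mL+mR=8280/3737 → advance +1; mR−mL=600/3737 → turn +1·90°
n=6: pose=(-8,4,S); sL=12/5, sR=60/29; mL=24/145, mR=60/29; mL+mR=324/145 → advance +1; mR−mL=276/145 → turn +1·90°

0 3 3 0 3 -7 3 S
1 24/13 120/17 -576/221 120/17 -7 2 E
2 12/5 60/29 24/145 60/29 -6 2 N
3 24/5 40/27 224/135 40/27 -6 3 W
4 30/17 30/17 0 30/17 -7 3 N
5 120/37 120/101 3840/3737 120/101 -7 4 W
6 12/5 60/29 24/145 60/29 -8 4 S
final -8 3 E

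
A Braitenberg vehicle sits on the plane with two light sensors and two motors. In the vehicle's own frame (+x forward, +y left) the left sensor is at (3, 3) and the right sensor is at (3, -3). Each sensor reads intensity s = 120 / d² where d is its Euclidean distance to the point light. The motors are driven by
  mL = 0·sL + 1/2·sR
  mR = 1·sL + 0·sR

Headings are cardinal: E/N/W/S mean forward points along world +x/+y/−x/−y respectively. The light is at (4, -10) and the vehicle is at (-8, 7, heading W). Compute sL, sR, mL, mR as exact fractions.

120/421 24/125 12/125 120/421

left sensor world pos  = (-11, 4); dL² = 421
right sensor world pos = (-11, 10); dR² = 625
sL = 120/421 = 120/421
sR = 120/625 = 24/125
mL = 0·sL + 1/2·sR = 12/125
mR = 1·sL + 0·sR = 120/421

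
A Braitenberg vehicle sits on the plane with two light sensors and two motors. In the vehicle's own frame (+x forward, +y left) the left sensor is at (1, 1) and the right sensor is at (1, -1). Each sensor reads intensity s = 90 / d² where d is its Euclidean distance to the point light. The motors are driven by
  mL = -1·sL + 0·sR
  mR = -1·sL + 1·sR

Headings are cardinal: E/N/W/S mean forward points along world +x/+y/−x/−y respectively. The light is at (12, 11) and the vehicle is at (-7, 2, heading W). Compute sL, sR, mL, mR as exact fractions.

9/50 45/232 -9/50 81/5800

left sensor world pos  = (-8, 1); dL² = 500
right sensor world pos = (-8, 3); dR² = 464
sL = 90/500 = 9/50
sR = 90/464 = 45/232
mL = -1·sL + 0·sR = -9/50
mR = -1·sL + 1·sR = 81/5800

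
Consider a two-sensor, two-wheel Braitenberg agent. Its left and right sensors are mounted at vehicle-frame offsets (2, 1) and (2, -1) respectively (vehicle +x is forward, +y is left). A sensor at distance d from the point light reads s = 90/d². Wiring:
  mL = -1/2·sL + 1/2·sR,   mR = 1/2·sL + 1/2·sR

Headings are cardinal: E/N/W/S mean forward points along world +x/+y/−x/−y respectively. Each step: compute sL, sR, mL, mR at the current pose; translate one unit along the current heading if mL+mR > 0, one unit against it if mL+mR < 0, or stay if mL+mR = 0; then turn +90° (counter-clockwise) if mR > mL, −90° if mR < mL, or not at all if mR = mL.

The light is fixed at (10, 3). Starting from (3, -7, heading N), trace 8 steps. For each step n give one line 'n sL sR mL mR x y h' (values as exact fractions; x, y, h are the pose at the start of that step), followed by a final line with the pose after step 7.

n=0: pose=(3,-7,N); sL=45/64, sR=9/10; mL=63/640, mR=513/640; mL+mR=9/10 → advance +1; mR−mL=45/64 → turn +1·90°
n=1: pose=(3,-6,W); sL=90/181, sR=18/29; mL=324/5249, mR=2934/5249; mL+mR=18/29 → advance +1; mR−mL=90/181 → turn +1·90°
n=2: pose=(2,-6,S); sL=9/17, sR=45/101; mL=-72/1717, mR=837/1717; mL+mR=45/101 → advance +1; mR−mL=9/17 → turn +1·90°
n=3: pose=(2,-7,E); sL=10/13, sR=90/157; mL=-200/2041, mR=1370/2041; mL+mR=90/157 → advance +1; mR−mL=10/13 → turn +1·90°
n=4: pose=(3,-7,N); sL=45/64, sR=9/10; mL=63/640, mR=513/640; mL+mR=9/10 → advance +1; mR−mL=45/64 → turn +1·90°
n=5: pose=(3,-6,W); sL=90/181, sR=18/29; mL=324/5249, mR=2934/5249; mL+mR=18/29 → advance +1; mR−mL=90/181 → turn +1·90°
n=6: pose=(2,-6,S); sL=9/17, sR=45/101; mL=-72/1717, mR=837/1717; mL+mR=45/101 → advance +1; mR−mL=9/17 → turn +1·90°
n=7: pose=(2,-7,E); sL=10/13, sR=90/157; mL=-200/2041, mR=1370/2041; mL+mR=90/157 → advance +1; mR−mL=10/13 → turn +1·90°

0 45/64 9/10 63/640 513/640 3 -7 N
1 90/181 18/29 324/5249 2934/5249 3 -6 W
2 9/17 45/101 -72/1717 837/1717 2 -6 S
3 10/13 90/157 -200/2041 1370/2041 2 -7 E
4 45/64 9/10 63/640 513/640 3 -7 N
5 90/181 18/29 324/5249 2934/5249 3 -6 W
6 9/17 45/101 -72/1717 837/1717 2 -6 S
7 10/13 90/157 -200/2041 1370/2041 2 -7 E
final 3 -7 N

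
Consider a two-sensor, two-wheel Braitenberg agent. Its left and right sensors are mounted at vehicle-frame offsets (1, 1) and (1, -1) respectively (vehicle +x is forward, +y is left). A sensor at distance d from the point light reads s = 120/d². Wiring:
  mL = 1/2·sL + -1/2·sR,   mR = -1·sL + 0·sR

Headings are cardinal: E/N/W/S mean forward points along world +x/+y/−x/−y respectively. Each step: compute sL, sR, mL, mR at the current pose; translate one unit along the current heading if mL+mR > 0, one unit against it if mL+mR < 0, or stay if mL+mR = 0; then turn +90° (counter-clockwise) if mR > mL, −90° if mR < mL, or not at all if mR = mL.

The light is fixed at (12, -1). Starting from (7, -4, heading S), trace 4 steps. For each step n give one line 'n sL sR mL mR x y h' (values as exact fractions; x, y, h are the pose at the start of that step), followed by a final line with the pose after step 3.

0 15/4 30/13 75/104 -15/4 7 -4 S
1 8/3 120/37 -32/111 -8/3 7 -3 W
2 60/13 12 -48/13 -60/13 8 -3 N
3 120/13 24/5 144/65 -120/13 8 -4 E
final 7 -4 S

n=0: pose=(7,-4,S); sL=15/4, sR=30/13; mL=75/104, mR=-15/4; mL+mR=-315/104 → advance -1; mR−mL=-465/104 → turn -1·90°
n=1: pose=(7,-3,W); sL=8/3, sR=120/37; mL=-32/111, mR=-8/3; mL+mR=-328/111 → advance -1; mR−mL=-88/37 → turn -1·90°
n=2: pose=(8,-3,N); sL=60/13, sR=12; mL=-48/13, mR=-60/13; mL+mR=-108/13 → advance -1; mR−mL=-12/13 → turn -1·90°
n=3: pose=(8,-4,E); sL=120/13, sR=24/5; mL=144/65, mR=-120/13; mL+mR=-456/65 → advance -1; mR−mL=-744/65 → turn -1·90°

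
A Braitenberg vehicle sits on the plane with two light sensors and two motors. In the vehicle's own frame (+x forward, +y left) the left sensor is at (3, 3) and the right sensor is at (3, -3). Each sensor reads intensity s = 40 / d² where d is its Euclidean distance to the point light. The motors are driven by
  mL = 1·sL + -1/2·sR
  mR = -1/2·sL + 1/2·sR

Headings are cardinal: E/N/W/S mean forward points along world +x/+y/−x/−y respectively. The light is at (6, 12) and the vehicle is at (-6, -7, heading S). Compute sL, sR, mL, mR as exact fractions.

left sensor world pos  = (-3, -10); dL² = 565
right sensor world pos = (-9, -10); dR² = 709
sL = 40/565 = 8/113
sR = 40/709 = 40/709
mL = 1·sL + -1/2·sR = 3412/80117
mR = -1/2·sL + 1/2·sR = -576/80117

8/113 40/709 3412/80117 -576/80117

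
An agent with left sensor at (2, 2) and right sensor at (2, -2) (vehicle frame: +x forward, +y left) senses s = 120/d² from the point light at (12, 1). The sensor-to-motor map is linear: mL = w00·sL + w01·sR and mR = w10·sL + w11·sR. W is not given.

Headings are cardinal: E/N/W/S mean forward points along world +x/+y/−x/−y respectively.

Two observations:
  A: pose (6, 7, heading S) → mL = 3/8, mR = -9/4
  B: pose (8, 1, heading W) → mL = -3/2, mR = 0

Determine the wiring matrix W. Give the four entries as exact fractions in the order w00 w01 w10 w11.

1/2 -1 -1 1

obs A: pose=(6,7,S) → sL=15/4, sR=3/2, mL=3/8, mR=-9/4
obs B: pose=(8,1,W) → sL=3, sR=3, mL=-3/2, mR=0
sensor matrix S = [[15/4, 3/2], [3, 3]]; det S = 27/4
solve [mL_A; mL_B] = S·[w00; w01] and [mR_A; mR_B] = S·[w10; w11]:
  w00 = 1/2, w01 = -1, w10 = -1, w11 = 1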